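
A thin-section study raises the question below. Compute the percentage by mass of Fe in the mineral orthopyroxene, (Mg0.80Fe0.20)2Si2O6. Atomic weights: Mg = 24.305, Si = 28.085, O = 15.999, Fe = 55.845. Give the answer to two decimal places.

10.47 weight percent

Molar mass of (Mg0.80Fe0.20)2Si2O6: 1.60×24.305 + 0.40×55.845 + 2×28.085 + 6×15.999 = 213.390 g/mol.
Mass of Fe per formula unit: 0.40 × 55.845 = 22.338 g.
Weight fraction Fe = 22.338 / 213.390 = 0.1047.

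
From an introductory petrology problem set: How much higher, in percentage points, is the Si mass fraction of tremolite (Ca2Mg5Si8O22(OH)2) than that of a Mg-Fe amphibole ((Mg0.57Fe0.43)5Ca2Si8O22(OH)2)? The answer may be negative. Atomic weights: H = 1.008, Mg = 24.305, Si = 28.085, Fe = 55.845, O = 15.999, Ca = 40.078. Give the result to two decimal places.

First mineral: 224.680 g Si in 812.353 g formula = 27.66 wt% Si.
Second mineral: 224.680 g Si in 880.164 g formula = 25.53 wt% Si.
27.66% − 25.53% gives a difference of 2.13 percentage points.

2.13 percentage points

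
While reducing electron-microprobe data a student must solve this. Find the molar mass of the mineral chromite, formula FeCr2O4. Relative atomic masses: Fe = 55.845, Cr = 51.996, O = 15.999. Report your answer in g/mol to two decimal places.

223.83 g/mol

Fe: 1 × 55.845 = 55.8450
Cr: 2 × 51.996 = 103.9920
O: 4 × 15.999 = 63.9960
Summing the contributions gives the formula mass.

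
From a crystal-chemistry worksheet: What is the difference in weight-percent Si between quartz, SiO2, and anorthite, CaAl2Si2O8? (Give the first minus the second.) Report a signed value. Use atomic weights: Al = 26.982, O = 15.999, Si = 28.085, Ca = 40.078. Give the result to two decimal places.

First mineral: 28.085 g Si in 60.083 g formula = 46.74 wt% Si.
Second mineral: 56.170 g Si in 278.204 g formula = 20.19 wt% Si.
46.74% − 20.19% gives a difference of 26.55 percentage points.

26.55 percentage points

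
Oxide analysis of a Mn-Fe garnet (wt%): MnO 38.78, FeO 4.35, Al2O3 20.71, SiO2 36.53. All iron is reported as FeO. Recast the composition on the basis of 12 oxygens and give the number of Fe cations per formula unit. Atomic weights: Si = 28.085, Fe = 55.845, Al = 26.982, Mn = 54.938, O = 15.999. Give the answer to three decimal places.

0.299 Fe apfu

MnO: 38.78/70.937 = 0.54668 mol → 0.54668 mol Mn, 0.54668 mol O.
FeO: 4.35/71.844 = 0.06055 mol → 0.06055 mol Fe, 0.06055 mol O.
Al2O3: 20.71/101.961 = 0.20312 mol → 0.40624 mol Al, 0.60936 mol O.
SiO2: 36.53/60.083 = 0.60799 mol → 0.60799 mol Si, 1.21598 mol O.
Total oxygen = 2.43257 mol. Normalization factor = 12/2.43257 = 4.93305.
Fe per 12 O = 0.06055 × 4.93305 = 0.299.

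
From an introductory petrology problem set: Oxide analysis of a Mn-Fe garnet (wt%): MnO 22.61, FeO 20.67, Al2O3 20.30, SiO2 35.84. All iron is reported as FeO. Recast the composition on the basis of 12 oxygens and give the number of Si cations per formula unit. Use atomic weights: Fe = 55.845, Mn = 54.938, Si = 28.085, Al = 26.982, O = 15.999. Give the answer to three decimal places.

2.987 Si apfu

MnO (M=70.937): mol = 0.31873; Mn = 0.31873, O = 0.31873.
FeO (M=71.844): mol = 0.28771; Fe = 0.28771, O = 0.28771.
Al2O3 (M=101.961): mol = 0.19910; Al = 0.39820, O = 0.59730.
SiO2 (M=60.083): mol = 0.59651; Si = 0.59651, O = 1.19302.
ΣO = 2.39676; factor = 12/ΣO = 5.00676.
Si apfu = 0.59651 × 5.00676 = 2.987.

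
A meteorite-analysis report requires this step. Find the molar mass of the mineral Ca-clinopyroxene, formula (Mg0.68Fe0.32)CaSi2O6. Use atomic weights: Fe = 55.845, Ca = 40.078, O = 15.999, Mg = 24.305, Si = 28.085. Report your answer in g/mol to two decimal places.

226.64 g/mol

Mg: 0.68 × 24.305 = 16.5274
Fe: 0.32 × 55.845 = 17.8704
Ca: 1 × 40.078 = 40.0780
Si: 2 × 28.085 = 56.1700
O: 6 × 15.999 = 95.9940
Summing the contributions gives the formula mass.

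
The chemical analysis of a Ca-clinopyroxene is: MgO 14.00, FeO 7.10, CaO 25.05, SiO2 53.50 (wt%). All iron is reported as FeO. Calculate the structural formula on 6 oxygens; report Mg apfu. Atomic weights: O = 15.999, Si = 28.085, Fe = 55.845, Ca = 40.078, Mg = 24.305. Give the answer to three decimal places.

0.779 Mg apfu

MgO: 14.00/40.304 = 0.34736 mol → 0.34736 mol Mg, 0.34736 mol O.
FeO: 7.10/71.844 = 0.09883 mol → 0.09883 mol Fe, 0.09883 mol O.
CaO: 25.05/56.077 = 0.44671 mol → 0.44671 mol Ca, 0.44671 mol O.
SiO2: 53.50/60.083 = 0.89043 mol → 0.89043 mol Si, 1.78086 mol O.
Total oxygen = 2.67376 mol. Normalization factor = 6/2.67376 = 2.24403.
Mg per 6 O = 0.34736 × 2.24403 = 0.779.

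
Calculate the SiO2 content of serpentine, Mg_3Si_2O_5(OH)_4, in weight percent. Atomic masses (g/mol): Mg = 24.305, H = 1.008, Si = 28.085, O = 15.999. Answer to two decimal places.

43.36 wt%

Formula mass = 277.108 g/mol.
2 Si → 2.0000 mol SiO2 per formula unit; M(SiO2) = 60.083, so SiO2 mass = 120.166 g.
120.166/277.108 × 100 = 43.36 wt%.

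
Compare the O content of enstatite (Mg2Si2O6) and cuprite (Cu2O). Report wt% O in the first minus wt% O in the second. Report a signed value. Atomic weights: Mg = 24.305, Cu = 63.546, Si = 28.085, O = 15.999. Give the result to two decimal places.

First mineral: 95.994 g O in 200.774 g formula = 47.81 wt% O.
Second mineral: 15.999 g O in 143.091 g formula = 11.18 wt% O.
47.81% − 11.18% gives a difference of 36.63 percentage points.

36.63 percentage points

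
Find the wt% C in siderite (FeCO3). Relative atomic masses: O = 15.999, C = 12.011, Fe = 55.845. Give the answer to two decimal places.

10.37 weight percent

Formula mass = 1*55.845 + 1*12.011 + 3*15.999 = 115.853 g/mol, of which 12.011 g is C.
So C makes up 12.011/115.853 = 0.1037 of the mass, i.e. 10.37%.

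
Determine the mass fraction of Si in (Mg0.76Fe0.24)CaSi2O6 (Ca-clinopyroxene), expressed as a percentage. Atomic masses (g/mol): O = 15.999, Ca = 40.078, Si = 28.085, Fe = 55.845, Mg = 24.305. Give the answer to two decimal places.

Formula mass = 0.76×24.305 + 0.24×55.845 + 1×40.078 + 2×28.085 + 6×15.999 = 224.117 g/mol, of which 56.170 g is Si.
So Si makes up 56.170/224.117 = 0.2506 of the mass, i.e. 25.06%.

25.06 wt%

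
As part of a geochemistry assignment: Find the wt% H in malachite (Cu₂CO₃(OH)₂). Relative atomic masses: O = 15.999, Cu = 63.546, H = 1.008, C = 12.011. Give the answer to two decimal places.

0.91 weight percent

M(Cu₂CO₃(OH)₂) = 221.114 g/mol.
H contributes 2 × 1.008 = 2.016 g per mole.
2.016/221.114 = 0.0091 → 0.91%.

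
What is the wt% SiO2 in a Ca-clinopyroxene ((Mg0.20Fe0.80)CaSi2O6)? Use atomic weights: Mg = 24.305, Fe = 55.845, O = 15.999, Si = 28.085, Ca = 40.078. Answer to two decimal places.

Formula mass = 241.779 g/mol.
2 Si → 2.0000 mol SiO2 per formula unit; M(SiO2) = 60.083, so SiO2 mass = 120.166 g.
120.166/241.779 × 100 = 49.70 wt%.

49.70 wt%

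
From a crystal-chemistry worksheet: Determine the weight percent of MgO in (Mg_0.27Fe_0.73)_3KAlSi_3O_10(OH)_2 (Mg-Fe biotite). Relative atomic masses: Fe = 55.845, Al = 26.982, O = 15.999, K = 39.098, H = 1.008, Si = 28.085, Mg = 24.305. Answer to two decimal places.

6.71 wt%

M((Mg_0.27Fe_0.73)_3KAlSi_3O_10(OH)_2) = 486.327 g/mol; M(MgO) = 40.304 g/mol.
Moles MgO per formula unit = 0.81 Mg ÷ 1 = 0.8100.
MgO fraction = (0.8100 × 40.304) / 486.327 = 32.646/486.327 = 0.0671.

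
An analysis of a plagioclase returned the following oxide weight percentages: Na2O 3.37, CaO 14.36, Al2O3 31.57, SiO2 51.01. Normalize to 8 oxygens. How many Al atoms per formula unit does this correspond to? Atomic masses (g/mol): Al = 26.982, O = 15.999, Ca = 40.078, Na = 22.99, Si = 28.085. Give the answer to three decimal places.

1.687 Al apfu

Na2O: 3.37/61.979 = 0.05437 mol → 0.10874 mol Na, 0.05437 mol O.
CaO: 14.36/56.077 = 0.25608 mol → 0.25608 mol Ca, 0.25608 mol O.
Al2O3: 31.57/101.961 = 0.30963 mol → 0.61926 mol Al, 0.92889 mol O.
SiO2: 51.01/60.083 = 0.84899 mol → 0.84899 mol Si, 1.69798 mol O.
Total oxygen = 2.93732 mol. Normalization factor = 8/2.93732 = 2.72357.
Al per 8 O = 0.61926 × 2.72357 = 1.687.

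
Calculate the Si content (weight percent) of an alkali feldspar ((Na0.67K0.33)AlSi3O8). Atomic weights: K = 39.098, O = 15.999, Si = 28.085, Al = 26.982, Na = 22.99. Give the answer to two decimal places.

Molar mass of (Na0.67K0.33)AlSi3O8: 0.67·22.99 + 0.33·39.098 + 1·26.982 + 3·28.085 + 8·15.999 = 267.535 g/mol.
Mass of Si per formula unit: 3 × 28.085 = 84.255 g.
Weight fraction Si = 84.255 / 267.535 = 0.3149.

31.49 weight percent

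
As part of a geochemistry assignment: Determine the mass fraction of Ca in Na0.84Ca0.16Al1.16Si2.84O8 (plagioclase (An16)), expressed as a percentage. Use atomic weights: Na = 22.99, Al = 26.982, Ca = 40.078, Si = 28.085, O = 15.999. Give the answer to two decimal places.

M(Na0.84Ca0.16Al1.16Si2.84O8) = 264.777 g/mol.
Ca contributes 0.16 × 40.078 = 6.412 g per mole.
6.412/264.777 = 0.0242 → 2.42%.

2.42 mass %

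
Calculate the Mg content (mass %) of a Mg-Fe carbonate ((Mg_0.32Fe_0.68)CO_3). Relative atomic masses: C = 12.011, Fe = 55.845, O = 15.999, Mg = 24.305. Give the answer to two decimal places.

7.35 mass %

Formula mass = 0.32×24.305 + 0.68×55.845 + 1×12.011 + 3×15.999 = 105.760 g/mol, of which 7.778 g is Mg.
So Mg makes up 7.778/105.760 = 0.0735 of the mass, i.e. 7.35%.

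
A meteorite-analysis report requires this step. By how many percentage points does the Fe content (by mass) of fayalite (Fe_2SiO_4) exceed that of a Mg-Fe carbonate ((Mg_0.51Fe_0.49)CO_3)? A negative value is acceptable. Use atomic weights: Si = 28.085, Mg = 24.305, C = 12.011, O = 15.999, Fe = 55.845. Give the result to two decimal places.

27.38 percentage points

M(Fe_2SiO_4) = 203.771 g/mol, so wt% Fe = 111.690/203.771 × 100 = 54.81%.
M((Mg_0.51Fe_0.49)CO_3) = 99.768 g/mol, so wt% Fe = 27.364/99.768 × 100 = 27.43%.
54.81 − 27.43 = 27.38 pp.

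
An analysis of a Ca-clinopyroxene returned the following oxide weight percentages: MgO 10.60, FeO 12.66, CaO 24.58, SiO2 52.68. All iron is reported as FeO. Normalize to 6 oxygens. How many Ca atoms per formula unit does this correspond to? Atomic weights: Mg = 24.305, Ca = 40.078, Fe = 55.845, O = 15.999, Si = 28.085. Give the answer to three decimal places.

1.000 Ca apfu

MgO: 10.60/40.304 = 0.26300 mol → 0.26300 mol Mg, 0.26300 mol O.
FeO: 12.66/71.844 = 0.17622 mol → 0.17622 mol Fe, 0.17622 mol O.
CaO: 24.58/56.077 = 0.43833 mol → 0.43833 mol Ca, 0.43833 mol O.
SiO2: 52.68/60.083 = 0.87679 mol → 0.87679 mol Si, 1.75358 mol O.
Total oxygen = 2.63113 mol. Normalization factor = 6/2.63113 = 2.28039.
Ca per 6 O = 0.43833 × 2.28039 = 1.000.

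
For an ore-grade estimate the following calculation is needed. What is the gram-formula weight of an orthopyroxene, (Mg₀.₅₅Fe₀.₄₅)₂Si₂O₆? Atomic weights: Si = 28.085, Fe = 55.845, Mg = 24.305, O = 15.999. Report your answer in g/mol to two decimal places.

229.16 g/mol

The formula mass is the sum 1.10×24.305 + 0.90×55.845 + 2×28.085 + 6×15.999.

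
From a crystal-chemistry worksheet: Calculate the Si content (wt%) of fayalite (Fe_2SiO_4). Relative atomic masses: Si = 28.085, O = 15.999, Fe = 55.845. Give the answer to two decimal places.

13.78 wt%

M(Fe_2SiO_4) = 203.771 g/mol.
Si contributes 1 × 28.085 = 28.085 g per mole.
28.085/203.771 = 0.1378 → 13.78%.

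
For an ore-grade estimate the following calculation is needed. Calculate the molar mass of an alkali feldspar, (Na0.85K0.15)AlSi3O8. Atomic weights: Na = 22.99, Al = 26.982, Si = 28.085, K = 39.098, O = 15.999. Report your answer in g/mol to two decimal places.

264.64 g/mol

M = 0.85×22.99 + 0.15×39.098 + 1×26.982 + 3×28.085 + 8×15.999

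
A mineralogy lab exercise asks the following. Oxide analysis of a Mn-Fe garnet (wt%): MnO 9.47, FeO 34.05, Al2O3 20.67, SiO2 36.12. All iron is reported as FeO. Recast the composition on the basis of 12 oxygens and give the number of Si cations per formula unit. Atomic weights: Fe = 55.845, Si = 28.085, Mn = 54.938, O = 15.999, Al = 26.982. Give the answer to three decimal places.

MnO: 9.47/70.937 = 0.13350 mol → 0.13350 mol Mn, 0.13350 mol O.
FeO: 34.05/71.844 = 0.47394 mol → 0.47394 mol Fe, 0.47394 mol O.
Al2O3: 20.67/101.961 = 0.20272 mol → 0.40544 mol Al, 0.60816 mol O.
SiO2: 36.12/60.083 = 0.60117 mol → 0.60117 mol Si, 1.20234 mol O.
Total oxygen = 2.41794 mol. Normalization factor = 12/2.41794 = 4.96290.
Si per 12 O = 0.60117 × 4.96290 = 2.984.

2.984 Si apfu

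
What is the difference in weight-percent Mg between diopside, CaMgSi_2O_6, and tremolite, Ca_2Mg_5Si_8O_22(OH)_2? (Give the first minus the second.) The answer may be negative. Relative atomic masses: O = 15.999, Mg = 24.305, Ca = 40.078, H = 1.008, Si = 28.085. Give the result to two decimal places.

-3.74 percentage points

Mg in CaMgSi_2O_6: molar mass 216.547 g/mol; 1×24.305 = 24.305 g → 11.22 wt%.
Mg in Ca_2Mg_5Si_8O_22(OH)_2: molar mass 812.353 g/mol; 5×24.305 = 121.525 g → 14.96 wt%.
Difference = 11.22 − 14.96 = -3.74 percentage points.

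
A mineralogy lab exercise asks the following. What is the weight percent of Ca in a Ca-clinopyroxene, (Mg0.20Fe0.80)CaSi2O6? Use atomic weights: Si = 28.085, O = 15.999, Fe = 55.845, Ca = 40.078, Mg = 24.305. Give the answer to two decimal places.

Formula mass = 0.20*24.305 + 0.80*55.845 + 1*40.078 + 2*28.085 + 6*15.999 = 241.779 g/mol, of which 40.078 g is Ca.
So Ca makes up 40.078/241.779 = 0.1658 of the mass, i.e. 16.58%.

16.58 mass %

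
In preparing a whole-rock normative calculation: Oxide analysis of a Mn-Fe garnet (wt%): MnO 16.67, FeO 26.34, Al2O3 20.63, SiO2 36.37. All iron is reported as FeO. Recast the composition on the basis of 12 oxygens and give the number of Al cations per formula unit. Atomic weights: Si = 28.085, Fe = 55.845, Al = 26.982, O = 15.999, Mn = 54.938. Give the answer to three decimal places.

2.007 Al apfu

MnO: 16.67/70.937 = 0.23500 mol → 0.23500 mol Mn, 0.23500 mol O.
FeO: 26.34/71.844 = 0.36663 mol → 0.36663 mol Fe, 0.36663 mol O.
Al2O3: 20.63/101.961 = 0.20233 mol → 0.40466 mol Al, 0.60699 mol O.
SiO2: 36.37/60.083 = 0.60533 mol → 0.60533 mol Si, 1.21066 mol O.
Total oxygen = 2.41928 mol. Normalization factor = 12/2.41928 = 4.96015.
Al per 12 O = 0.40466 × 4.96015 = 2.007.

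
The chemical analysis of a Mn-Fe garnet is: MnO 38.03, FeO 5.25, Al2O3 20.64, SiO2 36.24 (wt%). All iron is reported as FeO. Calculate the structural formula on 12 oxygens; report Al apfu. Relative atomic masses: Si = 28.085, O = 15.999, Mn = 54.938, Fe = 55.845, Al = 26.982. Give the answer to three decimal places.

38.03 wt% MnO ÷ 70.937 g/mol = 0.53611 mol, giving 0.53611 Mn and 0.53611 O.
5.25 wt% FeO ÷ 71.844 g/mol = 0.07307 mol, giving 0.07307 Fe and 0.07307 O.
20.64 wt% Al2O3 ÷ 101.961 g/mol = 0.20243 mol, giving 0.40486 Al and 0.60729 O.
36.24 wt% SiO2 ÷ 60.083 g/mol = 0.60317 mol, giving 0.60317 Si and 1.20634 O.
Oxygen sums to 2.42281; scaling by 12/2.42281 = 4.95293 puts the formula on 12 O.
Al: 0.40486 × 4.95293 = 2.005 atoms per formula unit.

2.005 Al apfu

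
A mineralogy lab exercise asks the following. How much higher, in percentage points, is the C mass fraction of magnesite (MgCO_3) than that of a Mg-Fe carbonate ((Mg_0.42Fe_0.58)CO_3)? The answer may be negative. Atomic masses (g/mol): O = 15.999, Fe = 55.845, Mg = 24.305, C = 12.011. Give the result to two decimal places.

2.54 percentage points

M(MgCO_3) = 84.313 g/mol, so wt% C = 12.011/84.313 × 100 = 14.25%.
M((Mg_0.42Fe_0.58)CO_3) = 102.606 g/mol, so wt% C = 12.011/102.606 × 100 = 11.71%.
14.25 − 11.71 = 2.54 pp.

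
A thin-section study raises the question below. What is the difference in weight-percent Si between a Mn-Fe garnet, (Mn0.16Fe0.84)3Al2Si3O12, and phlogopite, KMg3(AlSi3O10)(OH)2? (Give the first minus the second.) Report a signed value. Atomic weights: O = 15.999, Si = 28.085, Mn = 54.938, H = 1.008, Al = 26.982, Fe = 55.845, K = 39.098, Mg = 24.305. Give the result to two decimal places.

M((Mn0.16Fe0.84)3Al2Si3O12) = 497.307 g/mol, so wt% Si = 84.255/497.307 × 100 = 16.94%.
M(KMg3(AlSi3O10)(OH)2) = 417.254 g/mol, so wt% Si = 84.255/417.254 × 100 = 20.19%.
16.94 − 20.19 = -3.25 pp.

-3.25 percentage points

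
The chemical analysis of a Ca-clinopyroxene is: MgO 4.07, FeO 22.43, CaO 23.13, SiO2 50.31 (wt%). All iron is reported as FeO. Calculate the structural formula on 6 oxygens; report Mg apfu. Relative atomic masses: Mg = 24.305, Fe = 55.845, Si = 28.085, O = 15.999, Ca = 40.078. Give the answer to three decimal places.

0.242 Mg apfu

MgO (M=40.304): mol = 0.10098; Mg = 0.10098, O = 0.10098.
FeO (M=71.844): mol = 0.31220; Fe = 0.31220, O = 0.31220.
CaO (M=56.077): mol = 0.41247; Ca = 0.41247, O = 0.41247.
SiO2 (M=60.083): mol = 0.83734; Si = 0.83734, O = 1.67468.
ΣO = 2.50033; factor = 6/ΣO = 2.39968.
Mg apfu = 0.10098 × 2.39968 = 0.242.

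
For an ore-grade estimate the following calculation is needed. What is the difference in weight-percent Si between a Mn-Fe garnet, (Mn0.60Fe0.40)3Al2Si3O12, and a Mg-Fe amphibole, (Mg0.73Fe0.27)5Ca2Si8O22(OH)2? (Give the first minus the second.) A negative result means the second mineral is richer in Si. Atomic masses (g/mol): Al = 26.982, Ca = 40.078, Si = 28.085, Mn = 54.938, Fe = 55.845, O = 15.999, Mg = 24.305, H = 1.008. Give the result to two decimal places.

First mineral: 84.255 g Si in 496.109 g formula = 16.98 wt% Si.
Second mineral: 224.680 g Si in 854.932 g formula = 26.28 wt% Si.
16.98% − 26.28% gives a difference of -9.30 percentage points.

-9.30 percentage points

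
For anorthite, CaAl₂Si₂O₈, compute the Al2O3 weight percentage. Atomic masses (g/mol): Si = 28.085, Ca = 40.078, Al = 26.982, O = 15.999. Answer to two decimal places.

36.65 wt%

Formula mass = 278.204 g/mol.
2 Al → 1.0000 mol Al2O3 per formula unit; M(Al2O3) = 101.961, so Al2O3 mass = 101.961 g.
101.961/278.204 × 100 = 36.65 wt%.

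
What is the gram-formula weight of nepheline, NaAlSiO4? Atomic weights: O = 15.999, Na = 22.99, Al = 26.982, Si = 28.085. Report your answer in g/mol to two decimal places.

Na: 1 × 22.99 = 22.9900
Al: 1 × 26.982 = 26.9820
Si: 1 × 28.085 = 28.0850
O: 4 × 15.999 = 63.9960
Summing the contributions gives the formula mass.

142.05 g/mol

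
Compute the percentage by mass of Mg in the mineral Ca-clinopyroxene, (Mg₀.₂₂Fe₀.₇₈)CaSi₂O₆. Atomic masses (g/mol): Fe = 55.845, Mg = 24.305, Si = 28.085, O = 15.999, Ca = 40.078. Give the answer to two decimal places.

2.22 wt%

Formula mass = 0.22·24.305 + 0.78·55.845 + 1·40.078 + 2·28.085 + 6·15.999 = 241.148 g/mol, of which 5.347 g is Mg.
So Mg makes up 5.347/241.148 = 0.0222 of the mass, i.e. 2.22%.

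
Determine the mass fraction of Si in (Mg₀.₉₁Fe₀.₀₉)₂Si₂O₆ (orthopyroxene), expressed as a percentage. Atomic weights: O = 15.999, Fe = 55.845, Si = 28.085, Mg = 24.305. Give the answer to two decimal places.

27.21 mass %

M((Mg₀.₉₁Fe₀.₀₉)₂Si₂O₆) = 206.451 g/mol.
Si contributes 2 × 28.085 = 56.170 g per mole.
56.170/206.451 = 0.2721 → 27.21%.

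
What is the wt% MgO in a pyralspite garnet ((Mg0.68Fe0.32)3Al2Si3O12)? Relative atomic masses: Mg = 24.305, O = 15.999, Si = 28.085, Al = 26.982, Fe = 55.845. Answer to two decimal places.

18.97 wt%

Molar mass of (Mg0.68Fe0.32)3Al2Si3O12 = 2.04·24.305 + 0.96·55.845 + 2·26.982 + 3·28.085 + 12·15.999 = 433.400 g/mol.
Each formula unit contains 2.04 Mg, equivalent to 2.04/1 = 2.0400 mol MgO.
M(MgO) = 1×24.305 + 1×15.999 = 40.304 g/mol.
Mass of MgO per formula unit = 2.0400 × 40.304 = 82.220 g.
MgO wt% = 82.220 / 433.400 × 100 = 18.97%.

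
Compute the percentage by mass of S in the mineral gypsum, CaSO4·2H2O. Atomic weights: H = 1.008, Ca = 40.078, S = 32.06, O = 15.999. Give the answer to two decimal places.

Formula mass = 1×40.078 + 1×32.06 + 6×15.999 + 4×1.008 = 172.164 g/mol, of which 32.060 g is S.
So S makes up 32.060/172.164 = 0.1862 of the mass, i.e. 18.62%.

18.62 weight percent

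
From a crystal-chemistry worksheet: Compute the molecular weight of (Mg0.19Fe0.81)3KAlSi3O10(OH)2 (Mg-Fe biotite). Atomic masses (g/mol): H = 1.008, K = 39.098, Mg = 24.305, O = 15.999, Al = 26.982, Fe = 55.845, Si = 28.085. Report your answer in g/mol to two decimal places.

493.90 g/mol

The formula mass is the sum 0.57×24.305 + 2.43×55.845 + 1×39.098 + 1×26.982 + 3×28.085 + 12×15.999 + 2×1.008.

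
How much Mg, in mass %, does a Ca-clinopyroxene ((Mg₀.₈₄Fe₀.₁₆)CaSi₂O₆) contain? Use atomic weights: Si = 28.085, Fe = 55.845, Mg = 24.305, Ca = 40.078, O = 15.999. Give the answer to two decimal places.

Formula mass = 0.84×24.305 + 0.16×55.845 + 1×40.078 + 2×28.085 + 6×15.999 = 221.593 g/mol, of which 20.416 g is Mg.
So Mg makes up 20.416/221.593 = 0.0921 of the mass, i.e. 9.21%.

9.21 mass %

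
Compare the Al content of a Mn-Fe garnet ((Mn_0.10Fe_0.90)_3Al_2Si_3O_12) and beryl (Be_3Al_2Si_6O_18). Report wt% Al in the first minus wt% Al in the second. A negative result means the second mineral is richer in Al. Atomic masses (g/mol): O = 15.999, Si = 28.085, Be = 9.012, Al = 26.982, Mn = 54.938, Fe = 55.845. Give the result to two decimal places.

0.81 percentage points

Al in (Mn_0.10Fe_0.90)_3Al_2Si_3O_12: molar mass 497.470 g/mol; 2×26.982 = 53.964 g → 10.85 wt%.
Al in Be_3Al_2Si_6O_18: molar mass 537.492 g/mol; 2×26.982 = 53.964 g → 10.04 wt%.
Difference = 10.85 − 10.04 = 0.81 percentage points.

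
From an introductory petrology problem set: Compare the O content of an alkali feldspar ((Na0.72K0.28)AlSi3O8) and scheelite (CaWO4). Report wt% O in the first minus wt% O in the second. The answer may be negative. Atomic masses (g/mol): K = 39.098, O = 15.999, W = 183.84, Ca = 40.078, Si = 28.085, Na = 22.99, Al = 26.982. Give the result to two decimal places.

25.76 percentage points

First mineral: 127.992 g O in 266.729 g formula = 47.99 wt% O.
Second mineral: 63.996 g O in 287.914 g formula = 22.23 wt% O.
47.99% − 22.23% gives a difference of 25.76 percentage points.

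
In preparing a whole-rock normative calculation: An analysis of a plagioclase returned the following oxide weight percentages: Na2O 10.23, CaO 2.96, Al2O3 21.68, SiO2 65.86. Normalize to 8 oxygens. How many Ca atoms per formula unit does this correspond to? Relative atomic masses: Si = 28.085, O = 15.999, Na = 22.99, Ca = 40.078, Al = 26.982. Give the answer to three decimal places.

0.139 Ca apfu

10.23 wt% Na2O ÷ 61.979 g/mol = 0.16506 mol, giving 0.33012 Na and 0.16506 O.
2.96 wt% CaO ÷ 56.077 g/mol = 0.05278 mol, giving 0.05278 Ca and 0.05278 O.
21.68 wt% Al2O3 ÷ 101.961 g/mol = 0.21263 mol, giving 0.42526 Al and 0.63789 O.
65.86 wt% SiO2 ÷ 60.083 g/mol = 1.09615 mol, giving 1.09615 Si and 2.19230 O.
Oxygen sums to 3.04803; scaling by 8/3.04803 = 2.62465 puts the formula on 8 O.
Ca: 0.05278 × 2.62465 = 0.139 atoms per formula unit.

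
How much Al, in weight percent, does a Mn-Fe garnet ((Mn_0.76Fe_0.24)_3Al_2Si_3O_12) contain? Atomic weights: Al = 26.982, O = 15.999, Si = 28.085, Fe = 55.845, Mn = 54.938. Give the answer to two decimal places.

10.89 weight percent

Molar mass of (Mn_0.76Fe_0.24)_3Al_2Si_3O_12: 2.28*54.938 + 0.72*55.845 + 2*26.982 + 3*28.085 + 12*15.999 = 495.674 g/mol.
Mass of Al per formula unit: 2 × 26.982 = 53.964 g.
Weight fraction Al = 53.964 / 495.674 = 0.1089.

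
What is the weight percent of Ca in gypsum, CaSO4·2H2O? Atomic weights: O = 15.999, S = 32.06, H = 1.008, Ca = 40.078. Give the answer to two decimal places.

23.28 weight percent

Formula mass = 1×40.078 + 1×32.06 + 6×15.999 + 4×1.008 = 172.164 g/mol, of which 40.078 g is Ca.
So Ca makes up 40.078/172.164 = 0.2328 of the mass, i.e. 23.28%.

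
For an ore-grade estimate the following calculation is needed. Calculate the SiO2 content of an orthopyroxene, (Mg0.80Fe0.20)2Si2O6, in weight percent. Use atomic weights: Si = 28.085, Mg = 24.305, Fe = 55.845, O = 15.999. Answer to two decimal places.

M((Mg0.80Fe0.20)2Si2O6) = 213.390 g/mol; M(SiO2) = 60.083 g/mol.
Moles SiO2 per formula unit = 2 Si ÷ 1 = 2.0000.
SiO2 fraction = (2.0000 × 60.083) / 213.390 = 120.166/213.390 = 0.5631.

56.31 wt%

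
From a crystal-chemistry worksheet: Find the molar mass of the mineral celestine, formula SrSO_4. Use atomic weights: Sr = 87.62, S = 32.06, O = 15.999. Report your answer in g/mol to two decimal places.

M = 1×87.62 + 1×32.06 + 4×15.999

183.68 g/mol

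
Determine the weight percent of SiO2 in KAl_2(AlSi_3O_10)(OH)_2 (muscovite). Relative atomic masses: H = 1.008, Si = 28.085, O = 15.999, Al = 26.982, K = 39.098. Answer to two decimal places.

Molar mass of KAl_2(AlSi_3O_10)(OH)_2 = 1×39.098 + 3×26.982 + 3×28.085 + 12×15.999 + 2×1.008 = 398.303 g/mol.
Each formula unit contains 3 Si, equivalent to 3/1 = 3.0000 mol SiO2.
M(SiO2) = 1×28.085 + 2×15.999 = 60.083 g/mol.
Mass of SiO2 per formula unit = 3.0000 × 60.083 = 180.249 g.
SiO2 wt% = 180.249 / 398.303 × 100 = 45.25%.

45.25 wt%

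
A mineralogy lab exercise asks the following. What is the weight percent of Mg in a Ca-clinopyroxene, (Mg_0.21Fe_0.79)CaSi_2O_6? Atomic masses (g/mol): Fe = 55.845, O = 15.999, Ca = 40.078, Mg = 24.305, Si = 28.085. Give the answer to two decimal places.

Molar mass of (Mg_0.21Fe_0.79)CaSi_2O_6: 0.21*24.305 + 0.79*55.845 + 1*40.078 + 2*28.085 + 6*15.999 = 241.464 g/mol.
Mass of Mg per formula unit: 0.21 × 24.305 = 5.104 g.
Weight fraction Mg = 5.104 / 241.464 = 0.0211.

2.11 mass %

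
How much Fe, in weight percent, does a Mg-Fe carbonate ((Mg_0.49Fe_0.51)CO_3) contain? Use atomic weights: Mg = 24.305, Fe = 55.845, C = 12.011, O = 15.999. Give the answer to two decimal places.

28.37 weight percent

Molar mass of (Mg_0.49Fe_0.51)CO_3: 0.49×24.305 + 0.51×55.845 + 1×12.011 + 3×15.999 = 100.398 g/mol.
Mass of Fe per formula unit: 0.51 × 55.845 = 28.481 g.
Weight fraction Fe = 28.481 / 100.398 = 0.2837.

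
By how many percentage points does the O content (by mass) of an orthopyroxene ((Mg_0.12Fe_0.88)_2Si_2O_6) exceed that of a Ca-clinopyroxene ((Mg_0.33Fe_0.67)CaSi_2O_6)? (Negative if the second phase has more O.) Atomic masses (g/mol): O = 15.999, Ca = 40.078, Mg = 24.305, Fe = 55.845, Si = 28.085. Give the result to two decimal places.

O in (Mg_0.12Fe_0.88)_2Si_2O_6: molar mass 256.284 g/mol; 6×15.999 = 95.994 g → 37.46 wt%.
O in (Mg_0.33Fe_0.67)CaSi_2O_6: molar mass 237.679 g/mol; 6×15.999 = 95.994 g → 40.39 wt%.
Difference = 37.46 − 40.39 = -2.93 percentage points.

-2.93 percentage points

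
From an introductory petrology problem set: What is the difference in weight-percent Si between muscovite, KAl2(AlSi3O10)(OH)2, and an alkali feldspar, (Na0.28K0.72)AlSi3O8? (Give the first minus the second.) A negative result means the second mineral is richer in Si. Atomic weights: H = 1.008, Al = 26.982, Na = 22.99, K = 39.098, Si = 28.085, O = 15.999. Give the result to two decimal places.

M(KAl2(AlSi3O10)(OH)2) = 398.303 g/mol, so wt% Si = 84.255/398.303 × 100 = 21.15%.
M((Na0.28K0.72)AlSi3O8) = 273.817 g/mol, so wt% Si = 84.255/273.817 × 100 = 30.77%.
21.15 − 30.77 = -9.62 pp.

-9.62 percentage points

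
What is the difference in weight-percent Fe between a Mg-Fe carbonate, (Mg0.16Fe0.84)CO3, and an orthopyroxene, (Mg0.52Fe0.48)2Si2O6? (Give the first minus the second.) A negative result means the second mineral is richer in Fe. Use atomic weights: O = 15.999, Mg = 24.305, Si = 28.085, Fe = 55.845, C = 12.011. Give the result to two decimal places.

Fe in (Mg0.16Fe0.84)CO3: molar mass 110.807 g/mol; 0.84×55.845 = 46.910 g → 42.33 wt%.
Fe in (Mg0.52Fe0.48)2Si2O6: molar mass 231.052 g/mol; 0.96×55.845 = 53.611 g → 23.20 wt%.
Difference = 42.33 − 23.20 = 19.13 percentage points.

19.13 percentage points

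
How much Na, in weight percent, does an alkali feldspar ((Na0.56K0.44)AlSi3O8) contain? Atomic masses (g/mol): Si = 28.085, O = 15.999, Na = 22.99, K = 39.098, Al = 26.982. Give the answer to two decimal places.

M((Na0.56K0.44)AlSi3O8) = 269.307 g/mol.
Na contributes 0.56 × 22.99 = 12.874 g per mole.
12.874/269.307 = 0.0478 → 4.78%.

4.78 weight percent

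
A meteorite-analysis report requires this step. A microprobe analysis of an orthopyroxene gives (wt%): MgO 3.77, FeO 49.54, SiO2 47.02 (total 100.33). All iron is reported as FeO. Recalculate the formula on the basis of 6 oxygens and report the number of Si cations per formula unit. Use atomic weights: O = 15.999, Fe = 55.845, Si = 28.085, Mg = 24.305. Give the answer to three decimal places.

2.000 Si apfu

3.77 wt% MgO ÷ 40.304 g/mol = 0.09354 mol, giving 0.09354 Mg and 0.09354 O.
49.54 wt% FeO ÷ 71.844 g/mol = 0.68955 mol, giving 0.68955 Fe and 0.68955 O.
47.02 wt% SiO2 ÷ 60.083 g/mol = 0.78258 mol, giving 0.78258 Si and 1.56516 O.
Oxygen sums to 2.34825; scaling by 6/2.34825 = 2.55509 puts the formula on 6 O.
Si: 0.78258 × 2.55509 = 2.000 atoms per formula unit.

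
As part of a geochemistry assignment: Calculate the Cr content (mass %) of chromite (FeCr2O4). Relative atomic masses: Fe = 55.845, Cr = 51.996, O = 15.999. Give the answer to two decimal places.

Formula mass = 1*55.845 + 2*51.996 + 4*15.999 = 223.833 g/mol, of which 103.992 g is Cr.
So Cr makes up 103.992/223.833 = 0.4646 of the mass, i.e. 46.46%.

46.46 mass %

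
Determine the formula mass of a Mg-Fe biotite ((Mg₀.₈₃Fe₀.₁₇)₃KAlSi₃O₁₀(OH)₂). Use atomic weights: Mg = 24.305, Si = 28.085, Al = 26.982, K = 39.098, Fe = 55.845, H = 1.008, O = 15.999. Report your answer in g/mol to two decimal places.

M = 2.49*24.305 + 0.51*55.845 + 1*39.098 + 1*26.982 + 3*28.085 + 12*15.999 + 2*1.008

433.34 g/mol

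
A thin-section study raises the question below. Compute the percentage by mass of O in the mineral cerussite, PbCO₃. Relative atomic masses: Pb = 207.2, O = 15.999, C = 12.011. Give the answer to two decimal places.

Molar mass of PbCO₃: 1*207.2 + 1*12.011 + 3*15.999 = 267.208 g/mol.
Mass of O per formula unit: 3 × 15.999 = 47.997 g.
Weight fraction O = 47.997 / 267.208 = 0.1796.

17.96 weight percent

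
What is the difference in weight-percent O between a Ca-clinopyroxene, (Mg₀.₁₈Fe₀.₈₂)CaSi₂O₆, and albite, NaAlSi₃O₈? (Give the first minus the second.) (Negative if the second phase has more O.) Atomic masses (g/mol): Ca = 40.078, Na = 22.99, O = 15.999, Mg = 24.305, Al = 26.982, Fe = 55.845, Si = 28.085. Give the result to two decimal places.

-9.21 percentage points

First mineral: 95.994 g O in 242.410 g formula = 39.60 wt% O.
Second mineral: 127.992 g O in 262.219 g formula = 48.81 wt% O.
39.60% − 48.81% gives a difference of -9.21 percentage points.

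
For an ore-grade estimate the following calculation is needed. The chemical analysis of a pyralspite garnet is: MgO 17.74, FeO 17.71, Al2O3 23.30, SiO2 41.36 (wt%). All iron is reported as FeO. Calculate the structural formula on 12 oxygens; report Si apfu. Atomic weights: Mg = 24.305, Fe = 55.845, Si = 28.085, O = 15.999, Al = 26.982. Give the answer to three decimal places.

MgO (M=40.304): mol = 0.44015; Mg = 0.44015, O = 0.44015.
FeO (M=71.844): mol = 0.24651; Fe = 0.24651, O = 0.24651.
Al2O3 (M=101.961): mol = 0.22852; Al = 0.45704, O = 0.68556.
SiO2 (M=60.083): mol = 0.68838; Si = 0.68838, O = 1.37676.
ΣO = 2.74898; factor = 12/ΣO = 4.36526.
Si apfu = 0.68838 × 4.36526 = 3.005.

3.005 Si apfu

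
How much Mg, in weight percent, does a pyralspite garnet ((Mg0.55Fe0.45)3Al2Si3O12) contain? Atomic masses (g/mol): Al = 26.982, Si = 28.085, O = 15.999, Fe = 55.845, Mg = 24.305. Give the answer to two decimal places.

9.00 weight percent

Formula mass = 1.65*24.305 + 1.35*55.845 + 2*26.982 + 3*28.085 + 12*15.999 = 445.701 g/mol, of which 40.103 g is Mg.
So Mg makes up 40.103/445.701 = 0.0900 of the mass, i.e. 9.00%.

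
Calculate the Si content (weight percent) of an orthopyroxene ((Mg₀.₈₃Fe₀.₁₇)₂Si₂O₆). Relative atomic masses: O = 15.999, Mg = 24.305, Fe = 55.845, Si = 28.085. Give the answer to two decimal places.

26.56 weight percent

Molar mass of (Mg₀.₈₃Fe₀.₁₇)₂Si₂O₆: 1.66×24.305 + 0.34×55.845 + 2×28.085 + 6×15.999 = 211.498 g/mol.
Mass of Si per formula unit: 2 × 28.085 = 56.170 g.
Weight fraction Si = 56.170 / 211.498 = 0.2656.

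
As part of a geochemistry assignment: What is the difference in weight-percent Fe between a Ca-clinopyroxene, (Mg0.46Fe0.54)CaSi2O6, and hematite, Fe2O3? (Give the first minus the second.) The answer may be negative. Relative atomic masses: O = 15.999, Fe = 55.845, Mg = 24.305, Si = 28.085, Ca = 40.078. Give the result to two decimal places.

Fe in (Mg0.46Fe0.54)CaSi2O6: molar mass 233.579 g/mol; 0.54×55.845 = 30.156 g → 12.91 wt%.
Fe in Fe2O3: molar mass 159.687 g/mol; 2×55.845 = 111.690 g → 69.94 wt%.
Difference = 12.91 − 69.94 = -57.03 percentage points.

-57.03 percentage points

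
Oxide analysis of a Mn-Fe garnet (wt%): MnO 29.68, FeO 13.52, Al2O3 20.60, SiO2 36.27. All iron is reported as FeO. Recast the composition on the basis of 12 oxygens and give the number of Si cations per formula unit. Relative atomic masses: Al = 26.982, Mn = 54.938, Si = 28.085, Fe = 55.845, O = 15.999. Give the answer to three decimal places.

2.993 Si apfu

MnO: 29.68/70.937 = 0.41840 mol → 0.41840 mol Mn, 0.41840 mol O.
FeO: 13.52/71.844 = 0.18819 mol → 0.18819 mol Fe, 0.18819 mol O.
Al2O3: 20.60/101.961 = 0.20204 mol → 0.40408 mol Al, 0.60612 mol O.
SiO2: 36.27/60.083 = 0.60366 mol → 0.60366 mol Si, 1.20732 mol O.
Total oxygen = 2.42003 mol. Normalization factor = 12/2.42003 = 4.95862.
Si per 12 O = 0.60366 × 4.95862 = 2.993.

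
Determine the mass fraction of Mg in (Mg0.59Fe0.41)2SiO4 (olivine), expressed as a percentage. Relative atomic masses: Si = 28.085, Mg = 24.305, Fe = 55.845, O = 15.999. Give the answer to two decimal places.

17.22 weight percent

M((Mg0.59Fe0.41)2SiO4) = 166.554 g/mol.
Mg contributes 1.18 × 24.305 = 28.680 g per mole.
28.680/166.554 = 0.1722 → 17.22%.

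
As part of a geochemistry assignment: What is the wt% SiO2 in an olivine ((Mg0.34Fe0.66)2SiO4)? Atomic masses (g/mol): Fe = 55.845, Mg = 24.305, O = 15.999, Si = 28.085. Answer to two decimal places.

M((Mg0.34Fe0.66)2SiO4) = 182.324 g/mol; M(SiO2) = 60.083 g/mol.
Moles SiO2 per formula unit = 1 Si ÷ 1 = 1.0000.
SiO2 fraction = (1.0000 × 60.083) / 182.324 = 60.083/182.324 = 0.3295.

32.95 wt%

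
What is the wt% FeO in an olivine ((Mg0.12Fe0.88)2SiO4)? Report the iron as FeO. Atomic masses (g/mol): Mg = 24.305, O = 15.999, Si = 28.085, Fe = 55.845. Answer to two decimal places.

64.45 wt%

Formula mass = 196.201 g/mol.
1.76 Fe → 1.7600 mol FeO per formula unit; M(FeO) = 71.844, so FeO mass = 126.445 g.
126.445/196.201 × 100 = 64.45 wt%.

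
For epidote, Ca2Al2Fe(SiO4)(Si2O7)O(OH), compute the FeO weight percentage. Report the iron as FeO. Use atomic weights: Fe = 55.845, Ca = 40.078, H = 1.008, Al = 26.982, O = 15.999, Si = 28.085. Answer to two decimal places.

Molar mass of Ca2Al2Fe(SiO4)(Si2O7)O(OH) = 2·40.078 + 2·26.982 + 1·55.845 + 3·28.085 + 13·15.999 + 1·1.008 = 483.215 g/mol.
Each formula unit contains 1 Fe, equivalent to 1/1 = 1.0000 mol FeO.
M(FeO) = 1×55.845 + 1×15.999 = 71.844 g/mol.
Mass of FeO per formula unit = 1.0000 × 71.844 = 71.844 g.
FeO wt% = 71.844 / 483.215 × 100 = 14.87%.

14.87 wt%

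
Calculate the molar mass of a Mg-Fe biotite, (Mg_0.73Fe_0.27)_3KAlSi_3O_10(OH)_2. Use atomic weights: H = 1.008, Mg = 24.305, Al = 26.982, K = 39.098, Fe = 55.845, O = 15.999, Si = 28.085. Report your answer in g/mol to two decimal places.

M = 2.19×24.305 + 0.81×55.845 + 1×39.098 + 1×26.982 + 3×28.085 + 12×15.999 + 2×1.008

442.80 g/mol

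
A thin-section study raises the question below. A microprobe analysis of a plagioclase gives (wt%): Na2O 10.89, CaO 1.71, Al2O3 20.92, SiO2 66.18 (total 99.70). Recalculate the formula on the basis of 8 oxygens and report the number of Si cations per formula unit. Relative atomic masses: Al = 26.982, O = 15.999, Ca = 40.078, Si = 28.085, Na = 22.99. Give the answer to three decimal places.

Na2O: 10.89/61.979 = 0.17570 mol → 0.35140 mol Na, 0.17570 mol O.
CaO: 1.71/56.077 = 0.03049 mol → 0.03049 mol Ca, 0.03049 mol O.
Al2O3: 20.92/101.961 = 0.20518 mol → 0.41036 mol Al, 0.61554 mol O.
SiO2: 66.18/60.083 = 1.10148 mol → 1.10148 mol Si, 2.20296 mol O.
Total oxygen = 3.02469 mol. Normalization factor = 8/3.02469 = 2.64490.
Si per 8 O = 1.10148 × 2.64490 = 2.913.

2.913 Si apfu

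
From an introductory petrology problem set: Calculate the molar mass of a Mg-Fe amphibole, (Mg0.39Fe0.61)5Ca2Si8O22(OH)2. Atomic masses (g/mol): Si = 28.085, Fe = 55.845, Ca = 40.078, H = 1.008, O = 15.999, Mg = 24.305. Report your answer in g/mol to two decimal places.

908.55 g/mol

The formula mass is the sum 1.95·24.305 + 3.05·55.845 + 2·40.078 + 8·28.085 + 24·15.999 + 2·1.008.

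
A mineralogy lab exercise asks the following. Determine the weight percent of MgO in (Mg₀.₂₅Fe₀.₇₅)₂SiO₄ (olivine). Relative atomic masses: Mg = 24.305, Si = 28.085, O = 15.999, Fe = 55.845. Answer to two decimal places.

Molar mass of (Mg₀.₂₅Fe₀.₇₅)₂SiO₄ = 0.50*24.305 + 1.50*55.845 + 1*28.085 + 4*15.999 = 188.001 g/mol.
Each formula unit contains 0.50 Mg, equivalent to 0.50/1 = 0.5000 mol MgO.
M(MgO) = 1×24.305 + 1×15.999 = 40.304 g/mol.
Mass of MgO per formula unit = 0.5000 × 40.304 = 20.152 g.
MgO wt% = 20.152 / 188.001 × 100 = 10.72%.

10.72 wt%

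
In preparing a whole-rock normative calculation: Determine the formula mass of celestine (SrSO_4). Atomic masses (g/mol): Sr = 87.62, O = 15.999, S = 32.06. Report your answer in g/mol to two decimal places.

Sr: 1 × 87.62 = 87.6200
S: 1 × 32.06 = 32.0600
O: 4 × 15.999 = 63.9960
Summing the contributions gives the formula mass.

183.68 g/mol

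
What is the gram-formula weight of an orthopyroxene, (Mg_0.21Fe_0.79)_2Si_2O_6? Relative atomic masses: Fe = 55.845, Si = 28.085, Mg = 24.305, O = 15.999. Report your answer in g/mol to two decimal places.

250.61 g/mol

M = 0.42*24.305 + 1.58*55.845 + 2*28.085 + 6*15.999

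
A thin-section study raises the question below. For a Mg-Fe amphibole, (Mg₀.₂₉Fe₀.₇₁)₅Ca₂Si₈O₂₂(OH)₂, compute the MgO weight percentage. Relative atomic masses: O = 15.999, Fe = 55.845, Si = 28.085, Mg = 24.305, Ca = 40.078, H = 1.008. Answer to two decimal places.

6.32 wt%

Formula mass = 924.320 g/mol.
1.45 Mg → 1.4500 mol MgO per formula unit; M(MgO) = 40.304, so MgO mass = 58.441 g.
58.441/924.320 × 100 = 6.32 wt%.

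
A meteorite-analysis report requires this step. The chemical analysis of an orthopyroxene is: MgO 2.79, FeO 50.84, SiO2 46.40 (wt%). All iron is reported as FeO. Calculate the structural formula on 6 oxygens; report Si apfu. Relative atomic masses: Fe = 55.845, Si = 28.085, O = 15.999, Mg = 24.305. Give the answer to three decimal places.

MgO (M=40.304): mol = 0.06922; Mg = 0.06922, O = 0.06922.
FeO (M=71.844): mol = 0.70764; Fe = 0.70764, O = 0.70764.
SiO2 (M=60.083): mol = 0.77227; Si = 0.77227, O = 1.54454.
ΣO = 2.32140; factor = 6/ΣO = 2.58465.
Si apfu = 0.77227 × 2.58465 = 1.996.

1.996 Si apfu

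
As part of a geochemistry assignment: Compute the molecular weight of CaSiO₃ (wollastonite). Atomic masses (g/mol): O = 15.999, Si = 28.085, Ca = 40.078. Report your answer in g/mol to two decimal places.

116.16 g/mol

M = 1·40.078 + 1·28.085 + 3·15.999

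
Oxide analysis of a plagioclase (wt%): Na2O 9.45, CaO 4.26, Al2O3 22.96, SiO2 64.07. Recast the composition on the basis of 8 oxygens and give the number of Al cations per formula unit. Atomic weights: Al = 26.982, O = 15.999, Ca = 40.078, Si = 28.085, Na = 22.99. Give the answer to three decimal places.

1.186 Al apfu

Na2O: 9.45/61.979 = 0.15247 mol → 0.30494 mol Na, 0.15247 mol O.
CaO: 4.26/56.077 = 0.07597 mol → 0.07597 mol Ca, 0.07597 mol O.
Al2O3: 22.96/101.961 = 0.22518 mol → 0.45036 mol Al, 0.67554 mol O.
SiO2: 64.07/60.083 = 1.06636 mol → 1.06636 mol Si, 2.13272 mol O.
Total oxygen = 3.03670 mol. Normalization factor = 8/3.03670 = 2.63444.
Al per 8 O = 0.45036 × 2.63444 = 1.186.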